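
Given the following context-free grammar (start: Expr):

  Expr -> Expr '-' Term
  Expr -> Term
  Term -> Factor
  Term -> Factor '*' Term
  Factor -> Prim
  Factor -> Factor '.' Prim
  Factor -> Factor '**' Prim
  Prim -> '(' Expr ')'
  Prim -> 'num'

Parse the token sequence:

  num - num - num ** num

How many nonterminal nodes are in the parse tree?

[Expr [Expr [Expr [Term [Factor [Prim num]]]] - [Term [Factor [Prim num]]]] - [Term [Factor [Factor [Prim num]] ** [Prim num]]]]

14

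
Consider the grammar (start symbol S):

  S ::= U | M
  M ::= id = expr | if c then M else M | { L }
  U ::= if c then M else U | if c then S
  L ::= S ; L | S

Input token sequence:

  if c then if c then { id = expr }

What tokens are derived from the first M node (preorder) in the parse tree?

{ id = expr }

[S [U if c then [S [U if c then [S [M { [L [S [M id = expr]]] }]]]]]]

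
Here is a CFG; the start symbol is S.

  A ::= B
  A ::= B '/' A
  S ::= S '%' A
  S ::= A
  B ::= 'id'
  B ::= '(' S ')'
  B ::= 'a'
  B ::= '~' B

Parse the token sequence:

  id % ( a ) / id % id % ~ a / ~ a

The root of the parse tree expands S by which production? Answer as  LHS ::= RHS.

[S [S [S [S [A [B id]]] % [A [B ( [S [A [B a]]] )] / [A [B id]]]] % [A [B id]]] % [A [B ~ [B a]] / [A [B ~ [B a]]]]]

S ::= S '%' A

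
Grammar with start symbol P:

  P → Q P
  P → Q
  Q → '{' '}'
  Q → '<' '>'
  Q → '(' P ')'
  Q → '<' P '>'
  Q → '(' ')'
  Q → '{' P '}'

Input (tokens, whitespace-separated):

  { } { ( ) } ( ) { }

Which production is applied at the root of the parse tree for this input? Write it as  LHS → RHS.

[P [Q { }] [P [Q { [P [Q ( )]] }] [P [Q ( )] [P [Q { }]]]]]

P → Q P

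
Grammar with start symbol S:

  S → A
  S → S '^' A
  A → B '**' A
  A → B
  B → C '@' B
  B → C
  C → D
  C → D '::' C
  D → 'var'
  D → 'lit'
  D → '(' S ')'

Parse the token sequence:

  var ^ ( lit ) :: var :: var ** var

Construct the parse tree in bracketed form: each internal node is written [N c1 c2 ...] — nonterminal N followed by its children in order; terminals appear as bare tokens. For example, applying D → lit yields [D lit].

[S [S [A [B [C [D var]]]]] ^ [A [B [C [D ( [S [A [B [C [D lit]]]]] )] :: [C [D var] :: [C [D var]]]]] ** [A [B [C [D var]]]]]]

S
S ^ A
A ^ A
B ^ A
C ^ A
D ^ A
var ^ A
var ^ B ** A
var ^ C ** A
var ^ D :: C ** A
var ^ ( S ) :: C ** A
var ^ ( A ) :: C ** A
var ^ ( B ) :: C ** A
var ^ ( C ) :: C ** A
var ^ ( D ) :: C ** A
var ^ ( lit ) :: C ** A
var ^ ( lit ) :: D :: C ** A
var ^ ( lit ) :: var :: C ** A
var ^ ( lit ) :: var :: D ** A
var ^ ( lit ) :: var :: var ** A
var ^ ( lit ) :: var :: var ** B
var ^ ( lit ) :: var :: var ** C
var ^ ( lit ) :: var :: var ** D
var ^ ( lit ) :: var :: var ** var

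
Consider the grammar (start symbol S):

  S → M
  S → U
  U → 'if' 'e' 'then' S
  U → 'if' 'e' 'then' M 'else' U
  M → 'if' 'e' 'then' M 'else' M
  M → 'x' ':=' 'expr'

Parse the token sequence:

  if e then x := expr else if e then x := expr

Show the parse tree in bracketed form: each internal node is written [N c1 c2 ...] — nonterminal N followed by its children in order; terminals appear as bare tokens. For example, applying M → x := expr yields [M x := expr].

S
U
if e then M else U
if e then x := expr else U
if e then x := expr else if e then S
if e then x := expr else if e then M
if e then x := expr else if e then x := expr

[S [U if e then [M x := expr] else [U if e then [S [M x := expr]]]]]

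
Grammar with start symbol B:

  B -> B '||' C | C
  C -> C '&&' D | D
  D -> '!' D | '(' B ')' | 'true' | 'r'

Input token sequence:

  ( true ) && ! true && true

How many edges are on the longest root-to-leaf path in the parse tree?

[B [C [C [C [D ( [B [C [D true]]] )]] && [D ! [D true]]] && [D true]]]

8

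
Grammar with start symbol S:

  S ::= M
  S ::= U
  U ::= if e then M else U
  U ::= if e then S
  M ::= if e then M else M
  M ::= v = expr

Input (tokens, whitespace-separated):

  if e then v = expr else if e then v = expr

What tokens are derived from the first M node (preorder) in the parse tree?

v = expr

[S [U if e then [M v = expr] else [U if e then [S [M v = expr]]]]]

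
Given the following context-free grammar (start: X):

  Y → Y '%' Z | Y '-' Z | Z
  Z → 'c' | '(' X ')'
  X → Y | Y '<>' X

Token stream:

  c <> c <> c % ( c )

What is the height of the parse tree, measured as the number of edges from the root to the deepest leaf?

8

[X [Y [Z c]] <> [X [Y [Z c]] <> [X [Y [Y [Z c]] % [Z ( [X [Y [Z c]]] )]]]]]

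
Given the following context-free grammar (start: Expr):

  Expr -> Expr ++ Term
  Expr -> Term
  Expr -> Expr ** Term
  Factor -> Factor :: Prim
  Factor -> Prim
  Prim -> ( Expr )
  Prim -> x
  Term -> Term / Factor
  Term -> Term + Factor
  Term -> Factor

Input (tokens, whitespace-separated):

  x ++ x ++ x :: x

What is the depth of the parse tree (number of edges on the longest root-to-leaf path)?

6

[Expr [Expr [Expr [Term [Factor [Prim x]]]] ++ [Term [Factor [Prim x]]]] ++ [Term [Factor [Factor [Prim x]] :: [Prim x]]]]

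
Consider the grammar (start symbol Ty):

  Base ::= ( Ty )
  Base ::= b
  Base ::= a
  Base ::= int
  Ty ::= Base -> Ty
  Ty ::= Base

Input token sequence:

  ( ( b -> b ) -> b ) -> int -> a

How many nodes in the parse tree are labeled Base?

7

[Ty [Base ( [Ty [Base ( [Ty [Base b] -> [Ty [Base b]]] )] -> [Ty [Base b]]] )] -> [Ty [Base int] -> [Ty [Base a]]]]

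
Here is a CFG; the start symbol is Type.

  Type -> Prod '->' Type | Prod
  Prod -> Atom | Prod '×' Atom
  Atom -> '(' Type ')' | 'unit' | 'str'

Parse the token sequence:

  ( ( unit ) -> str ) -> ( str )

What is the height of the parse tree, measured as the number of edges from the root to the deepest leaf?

[Type [Prod [Atom ( [Type [Prod [Atom ( [Type [Prod [Atom unit]]] )]] -> [Type [Prod [Atom str]]]] )]] -> [Type [Prod [Atom ( [Type [Prod [Atom str]]] )]]]]

9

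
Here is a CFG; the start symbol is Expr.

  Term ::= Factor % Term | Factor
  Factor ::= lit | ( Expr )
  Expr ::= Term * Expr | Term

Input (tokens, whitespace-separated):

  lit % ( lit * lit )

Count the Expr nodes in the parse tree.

3

[Expr [Term [Factor lit] % [Term [Factor ( [Expr [Term [Factor lit]] * [Expr [Term [Factor lit]]]] )]]]]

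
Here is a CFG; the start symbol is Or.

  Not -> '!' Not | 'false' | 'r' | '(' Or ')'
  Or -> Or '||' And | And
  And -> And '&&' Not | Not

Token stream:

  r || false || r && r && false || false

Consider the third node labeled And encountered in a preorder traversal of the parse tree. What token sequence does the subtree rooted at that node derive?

[Or [Or [Or [Or [And [Not r]]] || [And [Not false]]] || [And [And [And [Not r]] && [Not r]] && [Not false]]] || [And [Not false]]]

r && r && false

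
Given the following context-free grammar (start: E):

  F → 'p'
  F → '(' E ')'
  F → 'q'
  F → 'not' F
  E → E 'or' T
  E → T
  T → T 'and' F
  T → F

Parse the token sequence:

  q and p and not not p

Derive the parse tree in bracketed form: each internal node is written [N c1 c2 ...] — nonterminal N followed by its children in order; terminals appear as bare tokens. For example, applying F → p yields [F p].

[E [T [T [T [F q]] and [F p]] and [F not [F not [F p]]]]]

E
T
T and F
T and F and F
F and F and F
q and F and F
q and p and F
q and p and not F
q and p and not not F
q and p and not not p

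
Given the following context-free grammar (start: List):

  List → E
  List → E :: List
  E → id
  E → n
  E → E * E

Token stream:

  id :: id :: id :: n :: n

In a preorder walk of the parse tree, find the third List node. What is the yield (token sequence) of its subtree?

id :: n :: n

[List [E id] :: [List [E id] :: [List [E id] :: [List [E n] :: [List [E n]]]]]]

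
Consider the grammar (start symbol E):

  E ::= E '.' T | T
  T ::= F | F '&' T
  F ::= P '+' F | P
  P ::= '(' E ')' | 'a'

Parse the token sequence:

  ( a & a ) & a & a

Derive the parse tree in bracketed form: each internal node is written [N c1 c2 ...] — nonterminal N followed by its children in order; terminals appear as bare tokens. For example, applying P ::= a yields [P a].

[E [T [F [P ( [E [T [F [P a]] & [T [F [P a]]]]] )]] & [T [F [P a]] & [T [F [P a]]]]]]

E
T
F & T
P & T
( E ) & T
( T ) & T
( F & T ) & T
( P & T ) & T
( a & T ) & T
( a & F ) & T
( a & P ) & T
( a & a ) & T
( a & a ) & F & T
( a & a ) & P & T
( a & a ) & a & T
( a & a ) & a & F
( a & a ) & a & P
( a & a ) & a & a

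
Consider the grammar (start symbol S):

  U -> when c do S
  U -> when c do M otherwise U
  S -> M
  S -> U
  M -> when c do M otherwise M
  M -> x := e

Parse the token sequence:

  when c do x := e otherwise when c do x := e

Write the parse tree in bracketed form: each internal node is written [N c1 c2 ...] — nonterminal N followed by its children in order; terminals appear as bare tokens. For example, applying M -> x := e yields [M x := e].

S
U
when c do M otherwise U
when c do x := e otherwise U
when c do x := e otherwise when c do S
when c do x := e otherwise when c do M
when c do x := e otherwise when c do x := e

[S [U when c do [M x := e] otherwise [U when c do [S [M x := e]]]]]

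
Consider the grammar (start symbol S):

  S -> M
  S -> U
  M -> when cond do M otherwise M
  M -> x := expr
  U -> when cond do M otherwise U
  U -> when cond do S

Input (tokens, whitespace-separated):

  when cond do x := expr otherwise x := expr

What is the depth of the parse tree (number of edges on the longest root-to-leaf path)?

[S [M when cond do [M x := expr] otherwise [M x := expr]]]

3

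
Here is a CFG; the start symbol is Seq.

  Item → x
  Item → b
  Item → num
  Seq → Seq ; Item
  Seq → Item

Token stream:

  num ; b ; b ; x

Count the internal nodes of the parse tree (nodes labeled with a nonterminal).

[Seq [Seq [Seq [Seq [Item num]] ; [Item b]] ; [Item b]] ; [Item x]]

8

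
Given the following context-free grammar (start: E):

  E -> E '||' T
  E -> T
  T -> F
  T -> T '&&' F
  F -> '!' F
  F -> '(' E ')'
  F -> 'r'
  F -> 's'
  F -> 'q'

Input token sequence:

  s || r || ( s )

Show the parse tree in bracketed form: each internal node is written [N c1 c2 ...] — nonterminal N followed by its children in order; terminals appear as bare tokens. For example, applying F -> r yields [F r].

[E [E [E [T [F s]]] || [T [F r]]] || [T [F ( [E [T [F s]]] )]]]

E
E || T
E || T || T
T || T || T
F || T || T
s || T || T
s || F || T
s || r || T
s || r || F
s || r || ( E )
s || r || ( T )
s || r || ( F )
s || r || ( s )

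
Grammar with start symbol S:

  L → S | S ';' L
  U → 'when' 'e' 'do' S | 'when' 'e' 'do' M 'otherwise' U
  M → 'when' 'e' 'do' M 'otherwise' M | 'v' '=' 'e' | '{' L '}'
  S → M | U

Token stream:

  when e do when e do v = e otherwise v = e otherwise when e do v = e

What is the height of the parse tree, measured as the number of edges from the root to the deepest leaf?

[S [U when e do [M when e do [M v = e] otherwise [M v = e]] otherwise [U when e do [S [M v = e]]]]]

5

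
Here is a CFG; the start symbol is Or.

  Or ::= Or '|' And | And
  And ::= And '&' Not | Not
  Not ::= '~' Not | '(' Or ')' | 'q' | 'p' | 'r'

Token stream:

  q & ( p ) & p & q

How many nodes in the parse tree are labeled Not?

5

[Or [And [And [And [And [Not q]] & [Not ( [Or [And [Not p]]] )]] & [Not p]] & [Not q]]]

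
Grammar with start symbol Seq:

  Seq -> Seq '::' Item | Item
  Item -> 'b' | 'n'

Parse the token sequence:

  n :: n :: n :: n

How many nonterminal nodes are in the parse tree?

[Seq [Seq [Seq [Seq [Item n]] :: [Item n]] :: [Item n]] :: [Item n]]

8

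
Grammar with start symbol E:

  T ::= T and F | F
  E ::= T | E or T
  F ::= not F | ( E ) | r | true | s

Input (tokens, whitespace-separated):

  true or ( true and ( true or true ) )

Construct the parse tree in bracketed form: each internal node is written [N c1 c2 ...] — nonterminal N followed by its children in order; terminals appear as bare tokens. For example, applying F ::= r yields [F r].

[E [E [T [F true]]] or [T [F ( [E [T [T [F true]] and [F ( [E [E [T [F true]]] or [T [F true]]] )]]] )]]]

E
E or T
T or T
F or T
true or T
true or F
true or ( E )
true or ( T )
true or ( T and F )
true or ( F and F )
true or ( true and F )
true or ( true and ( E ) )
true or ( true and ( E or T ) )
true or ( true and ( T or T ) )
true or ( true and ( F or T ) )
true or ( true and ( true or T ) )
true or ( true and ( true or F ) )
true or ( true and ( true or true ) )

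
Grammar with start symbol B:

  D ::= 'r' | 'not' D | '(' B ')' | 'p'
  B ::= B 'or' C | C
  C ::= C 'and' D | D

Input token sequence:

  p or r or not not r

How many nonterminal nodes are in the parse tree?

[B [B [B [C [D p]]] or [C [D r]]] or [C [D not [D not [D r]]]]]

11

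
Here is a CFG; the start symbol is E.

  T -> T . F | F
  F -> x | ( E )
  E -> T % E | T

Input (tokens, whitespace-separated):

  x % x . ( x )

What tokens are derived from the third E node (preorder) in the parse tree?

x

[E [T [F x]] % [E [T [T [F x]] . [F ( [E [T [F x]]] )]]]]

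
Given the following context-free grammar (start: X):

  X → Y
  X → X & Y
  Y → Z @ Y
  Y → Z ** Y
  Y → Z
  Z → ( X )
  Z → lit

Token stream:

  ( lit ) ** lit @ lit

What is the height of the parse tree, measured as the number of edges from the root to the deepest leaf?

[X [Y [Z ( [X [Y [Z lit]]] )] ** [Y [Z lit] @ [Y [Z lit]]]]]

6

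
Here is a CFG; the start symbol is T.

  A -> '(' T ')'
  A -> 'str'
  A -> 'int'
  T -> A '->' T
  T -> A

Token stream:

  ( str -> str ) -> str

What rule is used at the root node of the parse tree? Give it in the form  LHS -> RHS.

T -> A '->' T

[T [A ( [T [A str] -> [T [A str]]] )] -> [T [A str]]]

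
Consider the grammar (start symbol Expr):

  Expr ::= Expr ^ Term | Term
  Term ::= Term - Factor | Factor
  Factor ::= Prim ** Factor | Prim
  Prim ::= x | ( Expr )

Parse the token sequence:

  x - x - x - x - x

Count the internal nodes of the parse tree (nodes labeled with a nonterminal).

16

[Expr [Term [Term [Term [Term [Term [Factor [Prim x]]] - [Factor [Prim x]]] - [Factor [Prim x]]] - [Factor [Prim x]]] - [Factor [Prim x]]]]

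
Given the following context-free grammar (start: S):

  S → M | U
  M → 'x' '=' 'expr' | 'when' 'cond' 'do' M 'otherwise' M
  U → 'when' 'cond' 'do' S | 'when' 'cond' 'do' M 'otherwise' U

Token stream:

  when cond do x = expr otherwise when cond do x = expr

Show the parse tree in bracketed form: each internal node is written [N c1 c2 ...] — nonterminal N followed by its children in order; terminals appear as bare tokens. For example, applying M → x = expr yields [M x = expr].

[S [U when cond do [M x = expr] otherwise [U when cond do [S [M x = expr]]]]]

S
U
when cond do M otherwise U
when cond do x = expr otherwise U
when cond do x = expr otherwise when cond do S
when cond do x = expr otherwise when cond do M
when cond do x = expr otherwise when cond do x = expr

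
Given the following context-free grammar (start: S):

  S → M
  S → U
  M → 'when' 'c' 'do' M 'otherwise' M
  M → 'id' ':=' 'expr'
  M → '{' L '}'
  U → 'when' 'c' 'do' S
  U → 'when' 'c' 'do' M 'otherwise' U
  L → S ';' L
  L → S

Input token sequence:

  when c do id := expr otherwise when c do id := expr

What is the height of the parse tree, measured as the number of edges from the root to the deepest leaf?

5

[S [U when c do [M id := expr] otherwise [U when c do [S [M id := expr]]]]]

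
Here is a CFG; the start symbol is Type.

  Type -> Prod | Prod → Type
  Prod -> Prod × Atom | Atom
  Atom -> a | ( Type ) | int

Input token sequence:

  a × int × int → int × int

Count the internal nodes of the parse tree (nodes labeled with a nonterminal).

[Type [Prod [Prod [Prod [Atom a]] × [Atom int]] × [Atom int]] → [Type [Prod [Prod [Atom int]] × [Atom int]]]]

12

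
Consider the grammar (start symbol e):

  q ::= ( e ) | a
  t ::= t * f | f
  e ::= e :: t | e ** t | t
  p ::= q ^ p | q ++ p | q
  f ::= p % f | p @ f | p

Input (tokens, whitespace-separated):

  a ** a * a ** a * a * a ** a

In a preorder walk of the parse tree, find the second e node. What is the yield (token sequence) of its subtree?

a ** a * a ** a * a * a

[e [e [e [e [t [f [p [q a]]]]] ** [t [t [f [p [q a]]]] * [f [p [q a]]]]] ** [t [t [t [f [p [q a]]]] * [f [p [q a]]]] * [f [p [q a]]]]] ** [t [f [p [q a]]]]]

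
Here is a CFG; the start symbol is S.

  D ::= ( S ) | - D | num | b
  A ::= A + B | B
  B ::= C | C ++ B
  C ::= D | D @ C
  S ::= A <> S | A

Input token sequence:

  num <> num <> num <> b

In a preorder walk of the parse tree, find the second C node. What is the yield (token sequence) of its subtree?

num

[S [A [B [C [D num]]]] <> [S [A [B [C [D num]]]] <> [S [A [B [C [D num]]]] <> [S [A [B [C [D b]]]]]]]]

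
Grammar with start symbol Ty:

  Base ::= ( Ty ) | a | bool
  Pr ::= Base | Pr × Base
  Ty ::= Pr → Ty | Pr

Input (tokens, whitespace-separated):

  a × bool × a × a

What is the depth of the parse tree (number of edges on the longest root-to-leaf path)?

6

[Ty [Pr [Pr [Pr [Pr [Base a]] × [Base bool]] × [Base a]] × [Base a]]]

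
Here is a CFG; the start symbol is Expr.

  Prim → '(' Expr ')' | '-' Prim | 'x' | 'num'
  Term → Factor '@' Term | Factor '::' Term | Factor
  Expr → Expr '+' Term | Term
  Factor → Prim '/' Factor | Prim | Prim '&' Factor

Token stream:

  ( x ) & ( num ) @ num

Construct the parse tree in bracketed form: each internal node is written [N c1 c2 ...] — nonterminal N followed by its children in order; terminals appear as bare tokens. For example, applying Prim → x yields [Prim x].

[Expr [Term [Factor [Prim ( [Expr [Term [Factor [Prim x]]]] )] & [Factor [Prim ( [Expr [Term [Factor [Prim num]]]] )]]] @ [Term [Factor [Prim num]]]]]

Expr
Term
Factor @ Term
Prim & Factor @ Term
( Expr ) & Factor @ Term
( Term ) & Factor @ Term
( Factor ) & Factor @ Term
( Prim ) & Factor @ Term
( x ) & Factor @ Term
( x ) & Prim @ Term
( x ) & ( Expr ) @ Term
( x ) & ( Term ) @ Term
( x ) & ( Factor ) @ Term
( x ) & ( Prim ) @ Term
( x ) & ( num ) @ Term
( x ) & ( num ) @ Factor
( x ) & ( num ) @ Prim
( x ) & ( num ) @ num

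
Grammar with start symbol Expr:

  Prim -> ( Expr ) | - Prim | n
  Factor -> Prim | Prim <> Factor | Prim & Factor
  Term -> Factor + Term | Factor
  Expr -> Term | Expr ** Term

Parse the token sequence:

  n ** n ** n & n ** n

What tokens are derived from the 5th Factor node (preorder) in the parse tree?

n

[Expr [Expr [Expr [Expr [Term [Factor [Prim n]]]] ** [Term [Factor [Prim n]]]] ** [Term [Factor [Prim n] & [Factor [Prim n]]]]] ** [Term [Factor [Prim n]]]]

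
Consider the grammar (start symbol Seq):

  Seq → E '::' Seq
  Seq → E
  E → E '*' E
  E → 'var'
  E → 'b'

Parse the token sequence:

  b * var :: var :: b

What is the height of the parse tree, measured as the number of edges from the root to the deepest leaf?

[Seq [E [E b] * [E var]] :: [Seq [E var] :: [Seq [E b]]]]

4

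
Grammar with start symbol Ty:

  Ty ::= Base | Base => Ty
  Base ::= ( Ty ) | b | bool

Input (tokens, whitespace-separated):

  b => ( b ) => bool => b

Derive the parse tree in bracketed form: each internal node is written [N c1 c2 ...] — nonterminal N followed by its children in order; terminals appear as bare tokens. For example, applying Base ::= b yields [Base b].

Ty
Base => Ty
b => Ty
b => Base => Ty
b => ( Ty ) => Ty
b => ( Base ) => Ty
b => ( b ) => Ty
b => ( b ) => Base => Ty
b => ( b ) => bool => Ty
b => ( b ) => bool => Base
b => ( b ) => bool => b

[Ty [Base b] => [Ty [Base ( [Ty [Base b]] )] => [Ty [Base bool] => [Ty [Base b]]]]]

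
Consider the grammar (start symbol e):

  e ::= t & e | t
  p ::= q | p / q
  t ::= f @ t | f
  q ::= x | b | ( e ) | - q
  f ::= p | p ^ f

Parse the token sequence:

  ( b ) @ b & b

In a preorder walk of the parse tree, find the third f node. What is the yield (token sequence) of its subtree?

b

[e [t [f [p [q ( [e [t [f [p [q b]]]]] )]]] @ [t [f [p [q b]]]]] & [e [t [f [p [q b]]]]]]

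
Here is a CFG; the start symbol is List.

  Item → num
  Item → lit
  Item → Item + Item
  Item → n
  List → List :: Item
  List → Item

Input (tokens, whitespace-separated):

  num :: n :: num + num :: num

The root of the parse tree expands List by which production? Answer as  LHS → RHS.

List → List :: Item

[List [List [List [List [Item num]] :: [Item n]] :: [Item [Item num] + [Item num]]] :: [Item num]]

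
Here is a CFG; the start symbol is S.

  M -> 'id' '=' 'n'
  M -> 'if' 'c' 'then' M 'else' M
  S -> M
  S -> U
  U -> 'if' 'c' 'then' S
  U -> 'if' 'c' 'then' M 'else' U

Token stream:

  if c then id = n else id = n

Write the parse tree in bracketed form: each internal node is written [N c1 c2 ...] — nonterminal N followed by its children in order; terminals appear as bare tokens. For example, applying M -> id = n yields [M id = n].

[S [M if c then [M id = n] else [M id = n]]]

S
M
if c then M else M
if c then id = n else M
if c then id = n else id = n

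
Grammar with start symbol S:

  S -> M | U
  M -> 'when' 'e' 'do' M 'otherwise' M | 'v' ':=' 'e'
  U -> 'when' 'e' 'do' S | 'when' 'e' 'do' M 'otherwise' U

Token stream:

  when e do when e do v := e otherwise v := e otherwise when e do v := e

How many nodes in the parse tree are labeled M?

4

[S [U when e do [M when e do [M v := e] otherwise [M v := e]] otherwise [U when e do [S [M v := e]]]]]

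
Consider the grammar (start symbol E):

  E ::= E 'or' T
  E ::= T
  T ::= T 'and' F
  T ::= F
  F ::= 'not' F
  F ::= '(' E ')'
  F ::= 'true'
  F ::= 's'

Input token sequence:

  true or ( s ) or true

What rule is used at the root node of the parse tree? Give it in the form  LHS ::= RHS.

[E [E [E [T [F true]]] or [T [F ( [E [T [F s]]] )]]] or [T [F true]]]

E ::= E 'or' T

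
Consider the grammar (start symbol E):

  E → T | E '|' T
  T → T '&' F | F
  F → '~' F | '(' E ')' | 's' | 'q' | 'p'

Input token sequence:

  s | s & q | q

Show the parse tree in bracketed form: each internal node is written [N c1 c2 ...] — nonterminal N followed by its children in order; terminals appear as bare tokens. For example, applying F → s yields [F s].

[E [E [E [T [F s]]] | [T [T [F s]] & [F q]]] | [T [F q]]]

E
E | T
E | T | T
T | T | T
F | T | T
s | T | T
s | T & F | T
s | F & F | T
s | s & F | T
s | s & q | T
s | s & q | F
s | s & q | q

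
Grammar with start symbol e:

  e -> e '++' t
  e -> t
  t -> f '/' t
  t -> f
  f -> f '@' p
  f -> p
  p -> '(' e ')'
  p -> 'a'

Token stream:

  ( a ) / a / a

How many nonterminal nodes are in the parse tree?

14

[e [t [f [p ( [e [t [f [p a]]]] )]] / [t [f [p a]] / [t [f [p a]]]]]]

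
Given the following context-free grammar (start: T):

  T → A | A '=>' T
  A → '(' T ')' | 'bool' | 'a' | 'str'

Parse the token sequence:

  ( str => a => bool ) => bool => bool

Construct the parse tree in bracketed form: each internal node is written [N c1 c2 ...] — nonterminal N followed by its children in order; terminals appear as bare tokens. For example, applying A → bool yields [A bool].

T
A => T
( T ) => T
( A => T ) => T
( str => T ) => T
( str => A => T ) => T
( str => a => T ) => T
( str => a => A ) => T
( str => a => bool ) => T
( str => a => bool ) => A => T
( str => a => bool ) => bool => T
( str => a => bool ) => bool => A
( str => a => bool ) => bool => bool

[T [A ( [T [A str] => [T [A a] => [T [A bool]]]] )] => [T [A bool] => [T [A bool]]]]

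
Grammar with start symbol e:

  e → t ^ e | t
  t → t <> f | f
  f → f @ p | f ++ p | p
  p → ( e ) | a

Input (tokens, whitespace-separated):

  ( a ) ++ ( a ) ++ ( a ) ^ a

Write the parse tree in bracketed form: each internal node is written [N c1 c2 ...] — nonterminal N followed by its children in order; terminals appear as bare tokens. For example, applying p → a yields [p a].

[e [t [f [f [f [p ( [e [t [f [p a]]]] )]] ++ [p ( [e [t [f [p a]]]] )]] ++ [p ( [e [t [f [p a]]]] )]]] ^ [e [t [f [p a]]]]]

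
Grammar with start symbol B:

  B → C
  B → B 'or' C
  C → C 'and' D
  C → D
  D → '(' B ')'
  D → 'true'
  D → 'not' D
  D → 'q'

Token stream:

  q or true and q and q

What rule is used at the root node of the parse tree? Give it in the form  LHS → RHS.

B → B 'or' C

[B [B [C [D q]]] or [C [C [C [D true]] and [D q]] and [D q]]]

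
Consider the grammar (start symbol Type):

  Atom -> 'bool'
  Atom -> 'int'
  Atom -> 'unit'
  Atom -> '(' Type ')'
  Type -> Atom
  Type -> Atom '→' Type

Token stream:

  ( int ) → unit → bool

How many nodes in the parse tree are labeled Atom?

4

[Type [Atom ( [Type [Atom int]] )] → [Type [Atom unit] → [Type [Atom bool]]]]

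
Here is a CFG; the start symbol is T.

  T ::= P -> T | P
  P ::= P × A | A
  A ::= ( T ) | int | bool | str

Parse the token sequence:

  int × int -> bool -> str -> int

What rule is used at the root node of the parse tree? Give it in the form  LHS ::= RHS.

[T [P [P [A int]] × [A int]] -> [T [P [A bool]] -> [T [P [A str]] -> [T [P [A int]]]]]]

T ::= P -> T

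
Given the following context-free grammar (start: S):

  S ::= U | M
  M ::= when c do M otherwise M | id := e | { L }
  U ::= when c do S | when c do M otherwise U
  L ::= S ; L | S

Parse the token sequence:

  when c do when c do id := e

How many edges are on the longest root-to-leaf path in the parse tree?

6

[S [U when c do [S [U when c do [S [M id := e]]]]]]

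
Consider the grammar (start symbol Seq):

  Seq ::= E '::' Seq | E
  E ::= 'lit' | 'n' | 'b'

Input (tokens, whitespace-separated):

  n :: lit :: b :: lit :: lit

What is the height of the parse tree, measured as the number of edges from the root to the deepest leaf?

6

[Seq [E n] :: [Seq [E lit] :: [Seq [E b] :: [Seq [E lit] :: [Seq [E lit]]]]]]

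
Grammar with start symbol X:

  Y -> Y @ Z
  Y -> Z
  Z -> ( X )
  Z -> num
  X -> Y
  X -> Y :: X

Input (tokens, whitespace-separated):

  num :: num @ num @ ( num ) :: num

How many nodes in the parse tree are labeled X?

4

[X [Y [Z num]] :: [X [Y [Y [Y [Z num]] @ [Z num]] @ [Z ( [X [Y [Z num]]] )]] :: [X [Y [Z num]]]]]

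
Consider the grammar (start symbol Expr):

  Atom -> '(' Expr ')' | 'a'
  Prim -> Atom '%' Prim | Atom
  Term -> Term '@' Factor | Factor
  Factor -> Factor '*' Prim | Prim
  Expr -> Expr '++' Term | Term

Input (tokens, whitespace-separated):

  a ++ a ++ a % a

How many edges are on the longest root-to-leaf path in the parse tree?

7

[Expr [Expr [Expr [Term [Factor [Prim [Atom a]]]]] ++ [Term [Factor [Prim [Atom a]]]]] ++ [Term [Factor [Prim [Atom a] % [Prim [Atom a]]]]]]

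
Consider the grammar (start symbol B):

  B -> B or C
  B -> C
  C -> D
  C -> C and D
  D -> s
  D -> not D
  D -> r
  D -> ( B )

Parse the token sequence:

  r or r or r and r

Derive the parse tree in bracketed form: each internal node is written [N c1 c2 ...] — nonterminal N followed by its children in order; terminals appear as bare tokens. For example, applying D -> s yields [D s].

[B [B [B [C [D r]]] or [C [D r]]] or [C [C [D r]] and [D r]]]

B
B or C
B or C or C
C or C or C
D or C or C
r or C or C
r or D or C
r or r or C
r or r or C and D
r or r or D and D
r or r or r and D
r or r or r and r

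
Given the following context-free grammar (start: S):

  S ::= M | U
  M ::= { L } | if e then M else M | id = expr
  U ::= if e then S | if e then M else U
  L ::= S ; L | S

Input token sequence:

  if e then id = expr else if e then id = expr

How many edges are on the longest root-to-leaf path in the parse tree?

5

[S [U if e then [M id = expr] else [U if e then [S [M id = expr]]]]]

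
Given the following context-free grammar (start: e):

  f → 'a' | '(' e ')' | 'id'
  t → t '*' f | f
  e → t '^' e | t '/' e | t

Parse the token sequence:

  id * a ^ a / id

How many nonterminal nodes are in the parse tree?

[e [t [t [f id]] * [f a]] ^ [e [t [f a]] / [e [t [f id]]]]]

11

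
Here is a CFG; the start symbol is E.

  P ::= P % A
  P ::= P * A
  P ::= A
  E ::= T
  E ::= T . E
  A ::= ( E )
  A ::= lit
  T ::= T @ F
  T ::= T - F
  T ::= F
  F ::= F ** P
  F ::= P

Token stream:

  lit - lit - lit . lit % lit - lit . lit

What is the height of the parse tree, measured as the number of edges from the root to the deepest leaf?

[E [T [T [T [F [P [A lit]]]] - [F [P [A lit]]]] - [F [P [A lit]]]] . [E [T [T [F [P [P [A lit]] % [A lit]]]] - [F [P [A lit]]]] . [E [T [F [P [A lit]]]]]]]

8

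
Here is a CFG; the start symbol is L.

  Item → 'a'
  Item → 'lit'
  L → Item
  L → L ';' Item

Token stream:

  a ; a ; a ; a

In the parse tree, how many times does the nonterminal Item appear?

[L [L [L [L [Item a]] ; [Item a]] ; [Item a]] ; [Item a]]

4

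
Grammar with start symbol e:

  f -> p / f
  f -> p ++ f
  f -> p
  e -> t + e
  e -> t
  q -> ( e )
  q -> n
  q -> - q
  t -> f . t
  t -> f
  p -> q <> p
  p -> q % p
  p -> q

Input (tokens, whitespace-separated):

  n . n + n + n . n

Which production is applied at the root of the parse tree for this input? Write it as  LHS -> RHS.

e -> t + e

[e [t [f [p [q n]]] . [t [f [p [q n]]]]] + [e [t [f [p [q n]]]] + [e [t [f [p [q n]]] . [t [f [p [q n]]]]]]]]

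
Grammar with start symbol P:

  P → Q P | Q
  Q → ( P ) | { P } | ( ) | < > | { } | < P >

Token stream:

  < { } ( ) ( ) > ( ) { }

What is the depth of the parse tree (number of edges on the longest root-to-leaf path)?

[P [Q < [P [Q { }] [P [Q ( )] [P [Q ( )]]]] >] [P [Q ( )] [P [Q { }]]]]

6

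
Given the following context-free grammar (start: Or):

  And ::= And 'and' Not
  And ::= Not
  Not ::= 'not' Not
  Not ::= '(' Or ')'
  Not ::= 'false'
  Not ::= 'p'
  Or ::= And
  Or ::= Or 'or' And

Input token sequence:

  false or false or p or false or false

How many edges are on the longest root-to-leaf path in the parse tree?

[Or [Or [Or [Or [Or [And [Not false]]] or [And [Not false]]] or [And [Not p]]] or [And [Not false]]] or [And [Not false]]]

7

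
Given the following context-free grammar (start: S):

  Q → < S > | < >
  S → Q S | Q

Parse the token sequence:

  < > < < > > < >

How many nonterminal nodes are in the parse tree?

[S [Q < >] [S [Q < [S [Q < >]] >] [S [Q < >]]]]

8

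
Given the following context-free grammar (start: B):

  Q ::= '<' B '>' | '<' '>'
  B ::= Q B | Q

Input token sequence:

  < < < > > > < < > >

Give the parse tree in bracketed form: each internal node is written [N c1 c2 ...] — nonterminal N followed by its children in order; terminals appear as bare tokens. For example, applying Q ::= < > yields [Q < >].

B
Q B
< B > B
< Q > B
< < B > > B
< < Q > > B
< < < > > > B
< < < > > > Q
< < < > > > < B >
< < < > > > < Q >
< < < > > > < < > >

[B [Q < [B [Q < [B [Q < >]] >]] >] [B [Q < [B [Q < >]] >]]]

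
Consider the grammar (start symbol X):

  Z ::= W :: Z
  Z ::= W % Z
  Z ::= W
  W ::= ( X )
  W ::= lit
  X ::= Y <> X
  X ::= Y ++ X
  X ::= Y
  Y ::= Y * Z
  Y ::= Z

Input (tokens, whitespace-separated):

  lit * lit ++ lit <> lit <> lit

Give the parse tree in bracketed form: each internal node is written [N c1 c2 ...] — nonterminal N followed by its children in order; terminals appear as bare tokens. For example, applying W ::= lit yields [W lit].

[X [Y [Y [Z [W lit]]] * [Z [W lit]]] ++ [X [Y [Z [W lit]]] <> [X [Y [Z [W lit]]] <> [X [Y [Z [W lit]]]]]]]

X
Y ++ X
Y * Z ++ X
Z * Z ++ X
W * Z ++ X
lit * Z ++ X
lit * W ++ X
lit * lit ++ X
lit * lit ++ Y <> X
lit * lit ++ Z <> X
lit * lit ++ W <> X
lit * lit ++ lit <> X
lit * lit ++ lit <> Y <> X
lit * lit ++ lit <> Z <> X
lit * lit ++ lit <> W <> X
lit * lit ++ lit <> lit <> X
lit * lit ++ lit <> lit <> Y
lit * lit ++ lit <> lit <> Z
lit * lit ++ lit <> lit <> W
lit * lit ++ lit <> lit <> lit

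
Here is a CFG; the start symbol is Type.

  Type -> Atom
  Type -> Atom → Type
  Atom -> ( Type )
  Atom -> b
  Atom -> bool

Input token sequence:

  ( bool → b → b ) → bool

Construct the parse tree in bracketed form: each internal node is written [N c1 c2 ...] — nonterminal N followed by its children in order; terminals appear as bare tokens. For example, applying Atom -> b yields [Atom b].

Type
Atom → Type
( Type ) → Type
( Atom → Type ) → Type
( bool → Type ) → Type
( bool → Atom → Type ) → Type
( bool → b → Type ) → Type
( bool → b → Atom ) → Type
( bool → b → b ) → Type
( bool → b → b ) → Atom
( bool → b → b ) → bool

[Type [Atom ( [Type [Atom bool] → [Type [Atom b] → [Type [Atom b]]]] )] → [Type [Atom bool]]]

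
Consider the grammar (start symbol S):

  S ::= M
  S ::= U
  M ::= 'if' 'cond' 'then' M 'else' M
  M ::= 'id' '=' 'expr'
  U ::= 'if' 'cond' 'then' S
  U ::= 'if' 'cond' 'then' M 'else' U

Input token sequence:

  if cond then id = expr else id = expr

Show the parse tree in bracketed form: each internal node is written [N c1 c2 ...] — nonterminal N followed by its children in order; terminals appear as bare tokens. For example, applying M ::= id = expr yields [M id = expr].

S
M
if cond then M else M
if cond then id = expr else M
if cond then id = expr else id = expr

[S [M if cond then [M id = expr] else [M id = expr]]]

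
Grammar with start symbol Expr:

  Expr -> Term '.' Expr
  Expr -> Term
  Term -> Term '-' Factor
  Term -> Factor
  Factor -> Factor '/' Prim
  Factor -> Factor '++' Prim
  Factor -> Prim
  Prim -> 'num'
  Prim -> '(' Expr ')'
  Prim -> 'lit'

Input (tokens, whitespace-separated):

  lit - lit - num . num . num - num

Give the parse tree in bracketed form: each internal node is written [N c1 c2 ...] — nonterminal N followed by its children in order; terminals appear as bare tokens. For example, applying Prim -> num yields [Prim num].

Expr
Term . Expr
Term - Factor . Expr
Term - Factor - Factor . Expr
Factor - Factor - Factor . Expr
Prim - Factor - Factor . Expr
lit - Factor - Factor . Expr
lit - Prim - Factor . Expr
lit - lit - Factor . Expr
lit - lit - Prim . Expr
lit - lit - num . Expr
lit - lit - num . Term . Expr
lit - lit - num . Factor . Expr
lit - lit - num . Prim . Expr
lit - lit - num . num . Expr
lit - lit - num . num . Term
lit - lit - num . num . Term - Factor
lit - lit - num . num . Factor - Factor
lit - lit - num . num . Prim - Factor
lit - lit - num . num . num - Factor
lit - lit - num . num . num - Prim
lit - lit - num . num . num - num

[Expr [Term [Term [Term [Factor [Prim lit]]] - [Factor [Prim lit]]] - [Factor [Prim num]]] . [Expr [Term [Factor [Prim num]]] . [Expr [Term [Term [Factor [Prim num]]] - [Factor [Prim num]]]]]]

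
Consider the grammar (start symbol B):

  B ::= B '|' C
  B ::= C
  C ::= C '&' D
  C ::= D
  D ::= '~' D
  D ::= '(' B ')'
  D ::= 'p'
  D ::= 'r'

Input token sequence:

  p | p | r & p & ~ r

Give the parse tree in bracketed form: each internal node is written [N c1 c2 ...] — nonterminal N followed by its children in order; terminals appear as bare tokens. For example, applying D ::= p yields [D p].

B
B | C
B | C | C
C | C | C
D | C | C
p | C | C
p | D | C
p | p | C
p | p | C & D
p | p | C & D & D
p | p | D & D & D
p | p | r & D & D
p | p | r & p & D
p | p | r & p & ~ D
p | p | r & p & ~ r

[B [B [B [C [D p]]] | [C [D p]]] | [C [C [C [D r]] & [D p]] & [D ~ [D r]]]]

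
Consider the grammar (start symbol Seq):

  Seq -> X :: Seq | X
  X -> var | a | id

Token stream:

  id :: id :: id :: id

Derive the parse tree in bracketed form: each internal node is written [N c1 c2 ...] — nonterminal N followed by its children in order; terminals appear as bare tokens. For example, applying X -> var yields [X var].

Seq
X :: Seq
id :: Seq
id :: X :: Seq
id :: id :: Seq
id :: id :: X :: Seq
id :: id :: id :: Seq
id :: id :: id :: X
id :: id :: id :: id

[Seq [X id] :: [Seq [X id] :: [Seq [X id] :: [Seq [X id]]]]]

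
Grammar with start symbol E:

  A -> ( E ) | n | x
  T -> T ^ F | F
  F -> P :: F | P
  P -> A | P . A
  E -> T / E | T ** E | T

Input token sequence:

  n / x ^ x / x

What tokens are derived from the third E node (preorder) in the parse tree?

x

[E [T [F [P [A n]]]] / [E [T [T [F [P [A x]]]] ^ [F [P [A x]]]] / [E [T [F [P [A x]]]]]]]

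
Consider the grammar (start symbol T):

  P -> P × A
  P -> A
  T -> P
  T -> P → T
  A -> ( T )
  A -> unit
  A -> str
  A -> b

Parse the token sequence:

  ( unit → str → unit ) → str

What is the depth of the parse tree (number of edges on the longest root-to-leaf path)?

8

[T [P [A ( [T [P [A unit]] → [T [P [A str]] → [T [P [A unit]]]]] )]] → [T [P [A str]]]]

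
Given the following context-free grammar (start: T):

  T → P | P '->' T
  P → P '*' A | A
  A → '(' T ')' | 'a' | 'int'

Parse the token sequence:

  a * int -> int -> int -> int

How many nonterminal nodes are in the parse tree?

[T [P [P [A a]] * [A int]] -> [T [P [A int]] -> [T [P [A int]] -> [T [P [A int]]]]]]

14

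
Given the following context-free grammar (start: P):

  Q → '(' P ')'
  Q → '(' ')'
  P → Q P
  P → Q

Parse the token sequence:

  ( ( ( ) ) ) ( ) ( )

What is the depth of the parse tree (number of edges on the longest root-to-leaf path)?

6

[P [Q ( [P [Q ( [P [Q ( )]] )]] )] [P [Q ( )] [P [Q ( )]]]]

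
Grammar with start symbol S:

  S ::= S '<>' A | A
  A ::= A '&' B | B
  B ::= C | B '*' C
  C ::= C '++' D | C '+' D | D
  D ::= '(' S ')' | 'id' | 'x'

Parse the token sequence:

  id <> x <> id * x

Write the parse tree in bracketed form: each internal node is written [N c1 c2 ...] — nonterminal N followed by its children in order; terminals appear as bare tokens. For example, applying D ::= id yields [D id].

[S [S [S [A [B [C [D id]]]]] <> [A [B [C [D x]]]]] <> [A [B [B [C [D id]]] * [C [D x]]]]]

S
S <> A
S <> A <> A
A <> A <> A
B <> A <> A
C <> A <> A
D <> A <> A
id <> A <> A
id <> B <> A
id <> C <> A
id <> D <> A
id <> x <> A
id <> x <> B
id <> x <> B * C
id <> x <> C * C
id <> x <> D * C
id <> x <> id * C
id <> x <> id * D
id <> x <> id * x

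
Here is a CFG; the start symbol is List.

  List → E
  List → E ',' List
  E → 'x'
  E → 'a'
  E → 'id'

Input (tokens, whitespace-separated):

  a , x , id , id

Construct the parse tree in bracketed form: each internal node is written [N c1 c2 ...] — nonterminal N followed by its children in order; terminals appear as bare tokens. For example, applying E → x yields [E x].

List
E , List
a , List
a , E , List
a , x , List
a , x , E , List
a , x , id , List
a , x , id , E
a , x , id , id

[List [E a] , [List [E x] , [List [E id] , [List [E id]]]]]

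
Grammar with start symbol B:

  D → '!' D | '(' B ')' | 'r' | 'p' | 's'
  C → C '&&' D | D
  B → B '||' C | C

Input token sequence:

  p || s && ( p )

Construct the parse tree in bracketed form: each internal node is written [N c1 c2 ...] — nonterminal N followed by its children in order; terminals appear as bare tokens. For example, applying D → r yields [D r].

[B [B [C [D p]]] || [C [C [D s]] && [D ( [B [C [D p]]] )]]]

B
B || C
C || C
D || C
p || C
p || C && D
p || D && D
p || s && D
p || s && ( B )
p || s && ( C )
p || s && ( D )
p || s && ( p )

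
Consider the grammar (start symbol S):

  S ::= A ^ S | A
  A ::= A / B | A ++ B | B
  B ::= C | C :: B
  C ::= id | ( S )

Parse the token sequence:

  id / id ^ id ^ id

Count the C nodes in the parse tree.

[S [A [A [B [C id]]] / [B [C id]]] ^ [S [A [B [C id]]] ^ [S [A [B [C id]]]]]]

4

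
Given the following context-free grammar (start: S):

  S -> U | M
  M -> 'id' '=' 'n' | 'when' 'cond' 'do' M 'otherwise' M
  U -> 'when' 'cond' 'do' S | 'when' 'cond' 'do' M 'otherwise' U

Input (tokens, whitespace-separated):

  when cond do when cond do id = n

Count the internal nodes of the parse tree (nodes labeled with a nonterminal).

6

[S [U when cond do [S [U when cond do [S [M id = n]]]]]]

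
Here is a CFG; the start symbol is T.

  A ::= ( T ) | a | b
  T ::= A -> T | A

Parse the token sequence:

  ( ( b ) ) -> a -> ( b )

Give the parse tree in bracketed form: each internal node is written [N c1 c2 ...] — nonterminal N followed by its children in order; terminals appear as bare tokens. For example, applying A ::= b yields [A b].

T
A -> T
( T ) -> T
( A ) -> T
( ( T ) ) -> T
( ( A ) ) -> T
( ( b ) ) -> T
( ( b ) ) -> A -> T
( ( b ) ) -> a -> T
( ( b ) ) -> a -> A
( ( b ) ) -> a -> ( T )
( ( b ) ) -> a -> ( A )
( ( b ) ) -> a -> ( b )

[T [A ( [T [A ( [T [A b]] )]] )] -> [T [A a] -> [T [A ( [T [A b]] )]]]]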